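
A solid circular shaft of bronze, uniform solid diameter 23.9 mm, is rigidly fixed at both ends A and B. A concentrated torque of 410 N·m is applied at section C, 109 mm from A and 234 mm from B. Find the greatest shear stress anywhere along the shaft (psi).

With uniform GJ and both ends fixed, compatibility θ_AC = θ_CB gives T_A·a = T_B·b, together with T_A + T_B = T₀.
T_A = T₀·b/(a+b) = 410.0·234/343.0 = 279.7 N·m; T_B = 130.3 N·m.
τ in each portion: τ_AC = 1.04×10^8 Pa, τ_CB = 4.86×10^7 Pa; maximum is in AC.
τ_max = T_AC·r/J = 279.7·0.0119/3.20×10^-8 = 1.043×10^8 Pa.

15100 psi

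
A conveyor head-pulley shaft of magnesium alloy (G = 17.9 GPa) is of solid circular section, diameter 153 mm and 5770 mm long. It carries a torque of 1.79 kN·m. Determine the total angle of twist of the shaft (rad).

0.0107 rad

J = πd⁴/32 = π(0.153)⁴/32 = 5.380×10^-5 m⁴.
θ = T·L/(G·J) = 1790 × 5.77 / (17.9×10⁹ × 5.380×10^-5) = 0.01073 rad.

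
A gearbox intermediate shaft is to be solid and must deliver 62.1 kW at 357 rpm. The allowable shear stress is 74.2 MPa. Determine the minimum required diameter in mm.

48.5 mm

ω = 2π·357/60 = 37.38 rad/s, so T = P/ω = 62.1×10³ / 37.38 = 1661 N·m.
For a solid shaft τ_max = 16T/(πd³), so d = (16T/(π τ_allow))^(1/3) = (16·1661/(π·7.42×10^7))^(1/3) = 0.04849 m.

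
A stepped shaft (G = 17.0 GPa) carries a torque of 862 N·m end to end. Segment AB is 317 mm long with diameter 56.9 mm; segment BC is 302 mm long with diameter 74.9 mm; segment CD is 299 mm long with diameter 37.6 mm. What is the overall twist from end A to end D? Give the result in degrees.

5.61°

J_AB = π(0.0569)⁴/32 = 1.03×10^-6 m⁴; J_BC = π(0.0749)⁴/32 = 3.09×10^-6 m⁴; J_CD = π(0.0376)⁴/32 = 1.96×10^-7 m⁴.
θ = (T/G)·Σ L_i/J_i = (862.0/17.0×10⁹)·(0.317/1.03×10^-6 + 0.302/3.09×10^-6 + 0.299/1.96×10^-7) = 0.09784 rad.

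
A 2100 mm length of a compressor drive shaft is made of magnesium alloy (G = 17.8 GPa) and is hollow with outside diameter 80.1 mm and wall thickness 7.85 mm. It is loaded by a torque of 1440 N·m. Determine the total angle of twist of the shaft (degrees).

4.14°

J = π(d_o⁴ − d_i⁴)/32 = π(0.0801⁴ − 0.0644⁴)/32 = 2.353×10^-6 m⁴.
θ = T·L/(G·J) = 1440 × 2.10 / (17.8×10⁹ × 2.353×10^-6) = 0.07221 rad.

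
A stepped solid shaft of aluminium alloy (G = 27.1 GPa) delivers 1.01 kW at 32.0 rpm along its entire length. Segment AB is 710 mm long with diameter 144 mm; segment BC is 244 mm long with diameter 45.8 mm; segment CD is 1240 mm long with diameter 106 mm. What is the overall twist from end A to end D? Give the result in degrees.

ω = 2π·32.0/60 = 3.351 rad/s, so T = P/ω = 1.01×10³ / 3.351 = 301.4 N·m.
J_AB = π(0.144)⁴/32 = 4.22×10^-5 m⁴; J_BC = π(0.0458)⁴/32 = 4.32×10^-7 m⁴; J_CD = π(0.106)⁴/32 = 1.24×10^-5 m⁴.
θ = (T/G)·Σ L_i/J_i = (301.4/27.1×10⁹)·(0.710/4.22×10^-5 + 0.244/4.32×10^-7 + 1.24/1.24×10^-5) = 7.582×10^-3 rad.

0.434°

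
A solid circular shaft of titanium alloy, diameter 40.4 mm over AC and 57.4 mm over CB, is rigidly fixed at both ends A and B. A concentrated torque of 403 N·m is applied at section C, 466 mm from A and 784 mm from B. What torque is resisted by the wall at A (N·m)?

Compatibility: T_A·a/J_AC = T_B·b/J_CB with T_A + T_B = T₀.
J_AC = 2.62×10^-7 m⁴, J_CB = 1.07×10^-6 m⁴, so T_A = T₀·(J_AC/a)/((J_AC/a)+(J_CB/b)) = 117.8 N·m, T_B = 285.2 N·m.

118 N·m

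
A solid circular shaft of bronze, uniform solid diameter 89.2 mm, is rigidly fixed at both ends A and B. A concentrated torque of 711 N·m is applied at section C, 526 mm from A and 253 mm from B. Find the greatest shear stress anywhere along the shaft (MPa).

3.45 MPa

With uniform GJ and both ends fixed, compatibility θ_AC = θ_CB gives T_A·a = T_B·b, together with T_A + T_B = T₀.
T_A = T₀·b/(a+b) = 711.0·253/779.0 = 230.9 N·m; T_B = 480.1 N·m.
τ in each portion: τ_AC = 1.66×10^6 Pa, τ_CB = 3.45×10^6 Pa; maximum is in CB.
τ_max = T_CB·r/J = 480.1·0.0446/6.22×10^-6 = 3.445×10^6 Pa.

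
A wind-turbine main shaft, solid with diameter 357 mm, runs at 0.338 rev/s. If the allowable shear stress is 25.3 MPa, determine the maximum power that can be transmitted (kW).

480 kW

J = πd⁴/32 = π(0.357)⁴/32 = 1.595×10^-3 m⁴.
T_max = τ_allow·J/r = 2.53×10^7 × 1.595×10^-3 / 0.178 = 226000 N·m.
ω = 2π·0.338 = 2.124 rad/s, so P_max = T_max·ω = 4.800×10^5 W.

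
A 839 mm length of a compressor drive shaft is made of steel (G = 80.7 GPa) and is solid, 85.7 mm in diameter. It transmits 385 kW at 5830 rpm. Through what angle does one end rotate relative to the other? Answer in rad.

ω = 2π·5830/60 = 610.5 rad/s, so T = P/ω = 385×10³ / 610.5 = 630.6 N·m.
J = πd⁴/32 = π(0.0857)⁴/32 = 5.296×10^-6 m⁴.
θ = T·L/(G·J) = 630.6 × 0.839 / (80.7×10⁹ × 5.296×10^-6) = 1.238×10^-3 rad.

0.00124 rad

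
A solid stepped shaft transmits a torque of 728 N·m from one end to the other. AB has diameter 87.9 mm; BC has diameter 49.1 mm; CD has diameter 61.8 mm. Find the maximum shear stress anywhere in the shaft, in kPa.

31300 kPa

Under the same torque, τ_max = 16T/(πd³) is largest where d is smallest — segment BC (d = 49.1 mm).
τ_max = 16·728.0/(π·(0.0491)³) = 3.132×10^7 Pa.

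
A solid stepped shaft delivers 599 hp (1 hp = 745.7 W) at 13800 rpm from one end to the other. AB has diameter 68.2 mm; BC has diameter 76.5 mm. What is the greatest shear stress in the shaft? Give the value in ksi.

ω = 2π·13800/60 = 1445 rad/s, so T = P/ω = 599×745.7 / 1445 = 309.1 N·m.
Under the same torque, τ_max = 16T/(πd³) is largest where d is smallest — segment AB (d = 68.2 mm).
τ_max = 16·309.1/(π·(0.0682)³) = 4.962×10^6 Pa.

0.720 ksi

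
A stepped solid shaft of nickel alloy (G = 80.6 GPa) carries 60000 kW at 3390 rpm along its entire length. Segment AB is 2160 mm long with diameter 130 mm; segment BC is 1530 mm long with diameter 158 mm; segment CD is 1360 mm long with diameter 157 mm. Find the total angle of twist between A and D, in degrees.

15.0°

ω = 2π·3390/60 = 355.0 rad/s, so T = P/ω = 60000×10³ / 355.0 = 169000 N·m.
J_AB = π(0.130)⁴/32 = 2.80×10^-5 m⁴; J_BC = π(0.158)⁴/32 = 6.12×10^-5 m⁴; J_CD = π(0.157)⁴/32 = 5.96×10^-5 m⁴.
θ = (T/G)·Σ L_i/J_i = (169000/80.6×10⁹)·(2.16/2.80×10^-5 + 1.53/6.12×10^-5 + 1.36/5.96×10^-5) = 0.2618 rad.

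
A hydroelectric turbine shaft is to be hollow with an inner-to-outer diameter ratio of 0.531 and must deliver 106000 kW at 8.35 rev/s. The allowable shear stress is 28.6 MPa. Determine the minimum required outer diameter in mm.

731 mm

ω = 2π·8.35 = 52.46 rad/s, so T = P/ω = 106000×10³ / 52.46 = 2.020e6 N·m.
For a hollow shaft with d_i/d_o = 0.531: τ_max = 16T/(π d_o³ (1−k⁴)), so d_o = [16T/(π τ_allow (1−k⁴))]^(1/3) = [16·2.020e6/(π·2.86×10^7·0.9205)]^(1/3) = 0.7312 m.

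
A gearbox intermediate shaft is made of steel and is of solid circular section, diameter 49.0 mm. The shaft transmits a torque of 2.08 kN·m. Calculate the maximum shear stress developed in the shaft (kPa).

J = πd⁴/32 = π(0.0490)⁴/32 = 5.660×10^-7 m⁴.
τ_max = T·r/J = 2080 × 0.0245 / 5.660×10^-7 = 9.004×10^7 Pa.

90000 kPa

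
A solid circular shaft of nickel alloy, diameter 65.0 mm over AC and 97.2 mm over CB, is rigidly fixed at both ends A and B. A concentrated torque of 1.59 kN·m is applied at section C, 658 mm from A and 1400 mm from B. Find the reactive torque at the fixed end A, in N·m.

Compatibility: T_A·a/J_AC = T_B·b/J_CB with T_A + T_B = T₀.
J_AC = 1.75×10^-6 m⁴, J_CB = 8.76×10^-6 m⁴, so T_A = T₀·(J_AC/a)/((J_AC/a)+(J_CB/b)) = 474.6 N·m, T_B = 1115 N·m.

475 N·m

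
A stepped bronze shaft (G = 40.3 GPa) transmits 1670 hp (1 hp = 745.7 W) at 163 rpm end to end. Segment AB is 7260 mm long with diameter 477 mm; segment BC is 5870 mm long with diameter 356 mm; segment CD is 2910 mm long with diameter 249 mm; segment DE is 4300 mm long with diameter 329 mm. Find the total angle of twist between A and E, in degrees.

ω = 2π·163/60 = 17.07 rad/s, so T = P/ω = 1670×745.7 / 17.07 = 72960 N·m.
J_AB = π(0.477)⁴/32 = 5.08×10^-3 m⁴; J_BC = π(0.356)⁴/32 = 1.58×10^-3 m⁴; J_CD = π(0.249)⁴/32 = 3.77×10^-4 m⁴; J_DE = π(0.329)⁴/32 = 1.15×10^-3 m⁴.
θ = (T/G)·Σ L_i/J_i = (72960/40.3×10⁹)·(7.26/5.08×10^-3 + 5.87/1.58×10^-3 + 2.91/3.77×10^-4 + 4.30/1.15×10^-3) = 0.03005 rad.

1.72°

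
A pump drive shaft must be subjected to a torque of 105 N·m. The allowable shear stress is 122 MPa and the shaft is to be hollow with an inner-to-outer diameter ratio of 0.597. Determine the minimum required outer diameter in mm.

17.1 mm

For a hollow shaft with d_i/d_o = 0.597: τ_max = 16T/(π d_o³ (1−k⁴)), so d_o = [16T/(π τ_allow (1−k⁴))]^(1/3) = [16·105.0/(π·1.22×10^8·0.8730)]^(1/3) = 0.01712 m.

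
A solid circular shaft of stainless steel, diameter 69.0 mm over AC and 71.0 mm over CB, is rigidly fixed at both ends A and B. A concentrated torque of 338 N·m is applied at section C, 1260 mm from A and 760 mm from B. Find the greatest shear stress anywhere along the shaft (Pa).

3.13e6 Pa

Compatibility: T_A·a/J_AC = T_B·b/J_CB with T_A + T_B = T₀.
J_AC = 2.23×10^-6 m⁴, J_CB = 2.49×10^-6 m⁴, so T_A = T₀·(J_AC/a)/((J_AC/a)+(J_CB/b)) = 118.2 N·m, T_B = 219.8 N·m.
τ in each portion: τ_AC = 1.83×10^6 Pa, τ_CB = 3.13×10^6 Pa; maximum is in CB.
τ_max = T_CB·r/J = 219.8·0.0355/2.49×10^-6 = 3.127×10^6 Pa.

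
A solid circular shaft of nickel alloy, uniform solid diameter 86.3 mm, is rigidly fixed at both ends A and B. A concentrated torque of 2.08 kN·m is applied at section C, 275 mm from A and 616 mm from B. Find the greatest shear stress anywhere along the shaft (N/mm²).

11.4 N/mm²

With uniform GJ and both ends fixed, compatibility θ_AC = θ_CB gives T_A·a = T_B·b, together with T_A + T_B = T₀.
T_A = T₀·b/(a+b) = 2080·616/891.0 = 1438 N·m; T_B = 642.0 N·m.
τ in each portion: τ_AC = 1.14×10^7 Pa, τ_CB = 5.09×10^6 Pa; maximum is in AC.
τ_max = T_AC·r/J = 1438·0.0432/5.45×10^-6 = 1.139×10^7 Pa.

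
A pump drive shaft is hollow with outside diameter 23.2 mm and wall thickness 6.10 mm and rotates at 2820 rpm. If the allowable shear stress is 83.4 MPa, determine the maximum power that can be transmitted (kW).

57.3 kW

J = π(d_o⁴ − d_i⁴)/32 = π(0.0232⁴ − 0.0110⁴)/32 = 2.700×10^-8 m⁴.
T_max = τ_allow·J/r = 8.34×10^7 × 2.700×10^-8 / 0.0116 = 194.2 N·m.
ω = 2π·2820/60 = 295.3 rad/s, so P_max = T_max·ω = 5.733×10^4 W.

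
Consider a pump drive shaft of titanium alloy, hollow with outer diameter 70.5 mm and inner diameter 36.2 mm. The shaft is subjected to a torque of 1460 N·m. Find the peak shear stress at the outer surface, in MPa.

22.8 MPa

J = π(d_o⁴ − d_i⁴)/32 = π(0.0705⁴ − 0.0362⁴)/32 = 2.257×10^-6 m⁴.
τ_max = T·r/J = 1460 × 0.0352 / 2.257×10^-6 = 2.281×10^7 Pa.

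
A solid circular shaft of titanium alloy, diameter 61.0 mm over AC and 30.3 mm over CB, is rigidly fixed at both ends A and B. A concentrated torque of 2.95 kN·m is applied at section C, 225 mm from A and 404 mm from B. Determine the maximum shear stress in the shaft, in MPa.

64.0 MPa

Compatibility: T_A·a/J_AC = T_B·b/J_CB with T_A + T_B = T₀.
J_AC = 1.36×10^-6 m⁴, J_CB = 8.28×10^-8 m⁴, so T_A = T₀·(J_AC/a)/((J_AC/a)+(J_CB/b)) = 2853 N·m, T_B = 96.74 N·m.
τ in each portion: τ_AC = 6.40×10^7 Pa, τ_CB = 1.77×10^7 Pa; maximum is in AC.
τ_max = T_AC·r/J = 2853·0.0305/1.36×10^-6 = 6.402×10^7 Pa.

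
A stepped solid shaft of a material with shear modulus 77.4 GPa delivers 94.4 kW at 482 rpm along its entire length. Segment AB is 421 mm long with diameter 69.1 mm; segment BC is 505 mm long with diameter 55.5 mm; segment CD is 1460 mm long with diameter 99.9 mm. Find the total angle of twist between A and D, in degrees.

1.22°

ω = 2π·482/60 = 50.47 rad/s, so T = P/ω = 94.4×10³ / 50.47 = 1870 N·m.
J_AB = π(0.0691)⁴/32 = 2.24×10^-6 m⁴; J_BC = π(0.0555)⁴/32 = 9.31×10^-7 m⁴; J_CD = π(0.0999)⁴/32 = 9.78×10^-6 m⁴.
θ = (T/G)·Σ L_i/J_i = (1870/77.4×10⁹)·(0.421/2.24×10^-6 + 0.505/9.31×10^-7 + 1.46/9.78×10^-6) = 0.02125 rad.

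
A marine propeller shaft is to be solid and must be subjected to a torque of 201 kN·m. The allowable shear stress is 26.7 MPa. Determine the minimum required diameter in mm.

For a solid shaft τ_max = 16T/(πd³), so d = (16T/(π τ_allow))^(1/3) = (16·201000/(π·2.67×10^7))^(1/3) = 0.3372 m.

337 mm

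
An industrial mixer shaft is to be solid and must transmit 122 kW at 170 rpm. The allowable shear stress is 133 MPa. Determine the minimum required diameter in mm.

64.0 mm

ω = 2π·170/60 = 17.80 rad/s, so T = P/ω = 122×10³ / 17.80 = 6853 N·m.
For a solid shaft τ_max = 16T/(πd³), so d = (16T/(π τ_allow))^(1/3) = (16·6853/(π·1.33×10^8))^(1/3) = 0.06402 m.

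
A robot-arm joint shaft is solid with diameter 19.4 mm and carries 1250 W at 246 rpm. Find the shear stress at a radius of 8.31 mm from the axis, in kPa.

ω = 2π·246/60 = 25.76 rad/s, so T = P/ω = 1250 / 25.76 = 48.52 N·m.
J = πd⁴/32 = π(0.0194)⁴/32 = 1.391×10^-8 m⁴.
Shear stress varies linearly with radius: τ = T·r/J = 48.52 × 0.00831 / 1.391×10^-8 = 2.900×10^7 Pa.

29000 kPa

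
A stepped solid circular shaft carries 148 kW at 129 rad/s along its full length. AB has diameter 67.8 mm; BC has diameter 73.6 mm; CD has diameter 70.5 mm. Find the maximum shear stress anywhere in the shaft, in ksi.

2.72 ksi

ω = 129 rad/s, so T = P/ω = 148×10³ / 129.0 = 1147 N·m.
Under the same torque, τ_max = 16T/(πd³) is largest where d is smallest — segment AB (d = 67.8 mm).
τ_max = 16·1147/(π·(0.0678)³) = 1.875×10^7 Pa.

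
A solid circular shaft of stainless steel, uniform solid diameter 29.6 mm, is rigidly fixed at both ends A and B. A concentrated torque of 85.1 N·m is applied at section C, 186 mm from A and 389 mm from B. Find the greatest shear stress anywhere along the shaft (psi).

1640 psi

With uniform GJ and both ends fixed, compatibility θ_AC = θ_CB gives T_A·a = T_B·b, together with T_A + T_B = T₀.
T_A = T₀·b/(a+b) = 85.10·389/575.0 = 57.57 N·m; T_B = 27.53 N·m.
τ in each portion: τ_AC = 1.13×10^7 Pa, τ_CB = 5.41×10^6 Pa; maximum is in AC.
τ_max = T_AC·r/J = 57.57·0.0148/7.54×10^-8 = 1.131×10^7 Pa.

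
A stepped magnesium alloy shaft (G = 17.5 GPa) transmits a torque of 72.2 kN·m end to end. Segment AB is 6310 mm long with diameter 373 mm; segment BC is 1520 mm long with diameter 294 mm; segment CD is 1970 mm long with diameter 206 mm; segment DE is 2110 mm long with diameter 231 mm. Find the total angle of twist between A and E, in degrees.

5.69°

J_AB = π(0.373)⁴/32 = 1.90×10^-3 m⁴; J_BC = π(0.294)⁴/32 = 7.33×10^-4 m⁴; J_CD = π(0.206)⁴/32 = 1.77×10^-4 m⁴; J_DE = π(0.231)⁴/32 = 2.80×10^-4 m⁴.
θ = (T/G)·Σ L_i/J_i = (72200/17.5×10⁹)·(6.31/1.90×10^-3 + 1.52/7.33×10^-4 + 1.97/1.77×10^-4 + 2.11/2.80×10^-4) = 0.09936 rad.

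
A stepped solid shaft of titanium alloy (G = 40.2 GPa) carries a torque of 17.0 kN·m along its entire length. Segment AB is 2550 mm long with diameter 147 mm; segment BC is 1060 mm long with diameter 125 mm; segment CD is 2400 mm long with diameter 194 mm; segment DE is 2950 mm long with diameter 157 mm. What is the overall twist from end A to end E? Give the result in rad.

J_AB = π(0.147)⁴/32 = 4.58×10^-5 m⁴; J_BC = π(0.125)⁴/32 = 2.40×10^-5 m⁴; J_CD = π(0.194)⁴/32 = 1.39×10^-4 m⁴; J_DE = π(0.157)⁴/32 = 5.96×10^-5 m⁴.
θ = (T/G)·Σ L_i/J_i = (17000/40.2×10⁹)·(2.55/4.58×10^-5 + 1.06/2.40×10^-5 + 2.40/1.39×10^-4 + 2.95/5.96×10^-5) = 0.07044 rad.

0.0704 rad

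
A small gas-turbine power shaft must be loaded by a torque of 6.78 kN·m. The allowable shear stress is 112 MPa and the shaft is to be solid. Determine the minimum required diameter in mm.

67.6 mm

For a solid shaft τ_max = 16T/(πd³), so d = (16T/(π τ_allow))^(1/3) = (16·6780/(π·1.12×10^8))^(1/3) = 0.06756 m.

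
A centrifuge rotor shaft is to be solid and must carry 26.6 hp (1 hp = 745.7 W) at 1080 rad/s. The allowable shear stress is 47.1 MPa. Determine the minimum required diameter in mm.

12.6 mm

ω = 1080 rad/s, so T = P/ω = 26.6×745.7 / 1080 = 18.37 N·m.
For a solid shaft τ_max = 16T/(πd³), so d = (16T/(π τ_allow))^(1/3) = (16·18.37/(π·4.71×10^7))^(1/3) = 0.01257 m.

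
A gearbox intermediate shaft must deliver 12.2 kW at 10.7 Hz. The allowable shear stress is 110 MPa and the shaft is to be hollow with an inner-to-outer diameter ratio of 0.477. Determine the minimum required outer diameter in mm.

20.7 mm

ω = 2π·10.7 = 67.23 rad/s, so T = P/ω = 12.2×10³ / 67.23 = 181.5 N·m.
For a hollow shaft with d_i/d_o = 0.477: τ_max = 16T/(π d_o³ (1−k⁴)), so d_o = [16T/(π τ_allow (1−k⁴))]^(1/3) = [16·181.5/(π·1.10×10^8·0.9482)]^(1/3) = 0.02069 m.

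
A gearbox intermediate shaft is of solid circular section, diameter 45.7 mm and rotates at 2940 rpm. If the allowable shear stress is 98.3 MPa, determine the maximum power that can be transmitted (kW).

567 kW

J = πd⁴/32 = π(0.0457)⁴/32 = 4.282×10^-7 m⁴.
T_max = τ_allow·J/r = 9.83×10^7 × 4.282×10^-7 / 0.0229 = 1842 N·m.
ω = 2π·2940/60 = 307.9 rad/s, so P_max = T_max·ω = 5.672×10^5 W.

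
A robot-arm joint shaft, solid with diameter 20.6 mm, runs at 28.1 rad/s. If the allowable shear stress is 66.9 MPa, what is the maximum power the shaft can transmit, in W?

3230 W

J = πd⁴/32 = π(0.0206)⁴/32 = 1.768×10^-8 m⁴.
T_max = τ_allow·J/r = 6.69×10^7 × 1.768×10^-8 / 0.0103 = 114.8 N·m.
ω = 28.1 rad/s, so P_max = T_max·ω = 3227 W.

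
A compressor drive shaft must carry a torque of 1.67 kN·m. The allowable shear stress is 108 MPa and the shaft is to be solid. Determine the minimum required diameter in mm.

For a solid shaft τ_max = 16T/(πd³), so d = (16T/(π τ_allow))^(1/3) = (16·1670/(π·1.08×10^8))^(1/3) = 0.04286 m.

42.9 mm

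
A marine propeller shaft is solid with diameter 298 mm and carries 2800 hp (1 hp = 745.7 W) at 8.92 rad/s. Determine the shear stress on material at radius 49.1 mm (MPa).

ω = 8.92 rad/s, so T = P/ω = 2800×745.7 / 8.920 = 234100 N·m.
J = πd⁴/32 = π(0.298)⁴/32 = 7.742×10^-4 m⁴.
Shear stress varies linearly with radius: τ = T·r/J = 234100 × 0.0491 / 7.742×10^-4 = 1.484×10^7 Pa.

14.8 MPa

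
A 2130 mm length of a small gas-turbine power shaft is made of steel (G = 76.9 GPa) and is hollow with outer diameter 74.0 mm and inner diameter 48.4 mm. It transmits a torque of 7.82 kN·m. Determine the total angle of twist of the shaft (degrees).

5.16°

J = π(d_o⁴ − d_i⁴)/32 = π(0.0740⁴ − 0.0484⁴)/32 = 2.405×10^-6 m⁴.
θ = T·L/(G·J) = 7820 × 2.13 / (76.9×10⁹ × 2.405×10^-6) = 0.09006 rad.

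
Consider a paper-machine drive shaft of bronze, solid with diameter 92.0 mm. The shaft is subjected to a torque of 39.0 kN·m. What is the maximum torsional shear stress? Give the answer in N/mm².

J = πd⁴/32 = π(0.0920)⁴/32 = 7.033×10^-6 m⁴.
τ_max = T·r/J = 39000 × 0.0460 / 7.033×10^-6 = 2.551×10^8 Pa.

255 N/mm²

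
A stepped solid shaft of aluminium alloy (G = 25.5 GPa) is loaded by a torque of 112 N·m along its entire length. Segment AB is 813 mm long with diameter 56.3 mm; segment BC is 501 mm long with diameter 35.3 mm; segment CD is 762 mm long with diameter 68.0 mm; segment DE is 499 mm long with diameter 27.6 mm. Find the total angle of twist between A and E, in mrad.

J_AB = π(0.0563)⁴/32 = 9.86×10^-7 m⁴; J_BC = π(0.0353)⁴/32 = 1.52×10^-7 m⁴; J_CD = π(0.0680)⁴/32 = 2.10×10^-6 m⁴; J_DE = π(0.0276)⁴/32 = 5.70×10^-8 m⁴.
θ = (T/G)·Σ L_i/J_i = (112.0/25.5×10⁹)·(0.813/9.86×10^-7 + 0.501/1.52×10^-7 + 0.762/2.10×10^-6 + 0.499/5.70×10^-8) = 0.05812 rad.

58.1 mrad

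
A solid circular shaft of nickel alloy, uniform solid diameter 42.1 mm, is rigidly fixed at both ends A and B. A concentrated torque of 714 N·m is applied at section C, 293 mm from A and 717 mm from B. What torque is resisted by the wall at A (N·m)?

With uniform GJ and both ends fixed, compatibility θ_AC = θ_CB gives T_A·a = T_B·b, together with T_A + T_B = T₀.
T_A = T₀·b/(a+b) = 714.0·717/1010 = 506.9 N·m; T_B = 207.1 N·m.

507 N·m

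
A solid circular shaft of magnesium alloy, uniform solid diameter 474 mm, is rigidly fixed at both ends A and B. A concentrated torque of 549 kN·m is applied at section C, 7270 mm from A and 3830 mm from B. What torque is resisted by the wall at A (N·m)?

189000 N·m

With uniform GJ and both ends fixed, compatibility θ_AC = θ_CB gives T_A·a = T_B·b, together with T_A + T_B = T₀.
T_A = T₀·b/(a+b) = 549000·3830/11100 = 189400 N·m; T_B = 359600 N·m.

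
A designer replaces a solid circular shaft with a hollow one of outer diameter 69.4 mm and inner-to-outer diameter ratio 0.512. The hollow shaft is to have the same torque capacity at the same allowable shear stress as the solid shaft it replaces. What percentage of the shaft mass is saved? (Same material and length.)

22.6 %

Equal τ_max and T ⇒ the solid shaft needs d_s³ = d_o³(1−k⁴), so d_s = 69.4·(1−0.512⁴)^(1/3) = 67.77 mm.
Area ratio A_h/A_s = d_o²(1−k²)/d_s² = (1−k²)/(1−k⁴)^(2/3) = 0.7737.
Mass saving = 1 − 0.7737 = 22.6 %.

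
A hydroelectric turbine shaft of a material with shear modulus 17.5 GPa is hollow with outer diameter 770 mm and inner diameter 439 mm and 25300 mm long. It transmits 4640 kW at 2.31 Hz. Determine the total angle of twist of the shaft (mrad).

ω = 2π·2.31 = 14.51 rad/s, so T = P/ω = 4640×10³ / 14.51 = 319700 N·m.
J = π(d_o⁴ − d_i⁴)/32 = π(0.770⁴ − 0.439⁴)/32 = 0.03087 m⁴.
θ = T·L/(G·J) = 319700 × 25.3 / (17.5×10⁹ × 0.03087) = 0.01497 rad.

15.0 mrad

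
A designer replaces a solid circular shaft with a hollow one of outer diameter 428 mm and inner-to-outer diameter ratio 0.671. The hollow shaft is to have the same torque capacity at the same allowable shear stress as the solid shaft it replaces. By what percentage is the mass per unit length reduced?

36.1 %

Equal τ_max and T ⇒ the solid shaft needs d_s³ = d_o³(1−k⁴), so d_s = 428·(1−0.671⁴)^(1/3) = 396.9 mm.
Area ratio A_h/A_s = d_o²(1−k²)/d_s² = (1−k²)/(1−k⁴)^(2/3) = 0.6394.
Mass saving = 1 − 0.6394 = 36.1 %.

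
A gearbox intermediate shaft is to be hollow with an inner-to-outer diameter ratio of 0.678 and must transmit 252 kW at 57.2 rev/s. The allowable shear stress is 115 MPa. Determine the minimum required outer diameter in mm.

ω = 2π·57.2 = 359.4 rad/s, so T = P/ω = 252×10³ / 359.4 = 701.2 N·m.
For a hollow shaft with d_i/d_o = 0.678: τ_max = 16T/(π d_o³ (1−k⁴)), so d_o = [16T/(π τ_allow (1−k⁴))]^(1/3) = [16·701.2/(π·1.15×10^8·0.7887)]^(1/3) = 0.03402 m.

34.0 mm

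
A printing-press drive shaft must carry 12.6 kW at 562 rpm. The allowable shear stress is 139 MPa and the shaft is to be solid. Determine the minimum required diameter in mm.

ω = 2π·562/60 = 58.85 rad/s, so T = P/ω = 12.6×10³ / 58.85 = 214.1 N·m.
For a solid shaft τ_max = 16T/(πd³), so d = (16T/(π τ_allow))^(1/3) = (16·214.1/(π·1.39×10^8))^(1/3) = 0.01987 m.

19.9 mm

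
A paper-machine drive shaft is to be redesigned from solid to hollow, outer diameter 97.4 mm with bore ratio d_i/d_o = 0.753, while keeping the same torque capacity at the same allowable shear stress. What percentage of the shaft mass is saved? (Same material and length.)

Equal τ_max and T ⇒ the solid shaft needs d_s³ = d_o³(1−k⁴), so d_s = 97.4·(1−0.753⁴)^(1/3) = 85.59 mm.
Area ratio A_h/A_s = d_o²(1−k²)/d_s² = (1−k²)/(1−k⁴)^(2/3) = 0.5608.
Mass saving = 1 − 0.5608 = 43.9 %.

43.9 %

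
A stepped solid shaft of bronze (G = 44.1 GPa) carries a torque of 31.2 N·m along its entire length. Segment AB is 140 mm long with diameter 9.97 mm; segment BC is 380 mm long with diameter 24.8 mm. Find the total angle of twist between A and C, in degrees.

J_AB = π(0.00997)⁴/32 = 9.70×10^-10 m⁴; J_BC = π(0.0248)⁴/32 = 3.71×10^-8 m⁴.
θ = (T/G)·Σ L_i/J_i = (31.20/44.1×10⁹)·(0.140/9.70×10^-10 + 0.380/3.71×10^-8) = 0.1093 rad.

6.27°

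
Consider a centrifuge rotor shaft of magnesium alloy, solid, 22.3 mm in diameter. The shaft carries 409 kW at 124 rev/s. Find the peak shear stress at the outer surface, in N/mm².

241 N/mm²

ω = 2π·124 = 779.1 rad/s, so T = P/ω = 409×10³ / 779.1 = 525.0 N·m.
J = πd⁴/32 = π(0.0223)⁴/32 = 2.428×10^-8 m⁴.
τ_max = T·r/J = 525.0 × 0.0112 / 2.428×10^-8 = 2.411×10^8 Pa.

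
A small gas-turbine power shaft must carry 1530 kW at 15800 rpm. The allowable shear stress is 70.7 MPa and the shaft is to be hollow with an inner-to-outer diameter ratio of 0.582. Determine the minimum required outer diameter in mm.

42.2 mm

ω = 2π·15800/60 = 1655 rad/s, so T = P/ω = 1530×10³ / 1655 = 924.7 N·m.
For a hollow shaft with d_i/d_o = 0.582: τ_max = 16T/(π d_o³ (1−k⁴)), so d_o = [16T/(π τ_allow (1−k⁴))]^(1/3) = [16·924.7/(π·7.07×10^7·0.8853)]^(1/3) = 0.04222 m.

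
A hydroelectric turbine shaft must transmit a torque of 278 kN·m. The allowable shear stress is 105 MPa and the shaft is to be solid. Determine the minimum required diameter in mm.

238 mm

For a solid shaft τ_max = 16T/(πd³), so d = (16T/(π τ_allow))^(1/3) = (16·278000/(π·1.05×10^8))^(1/3) = 0.2380 m.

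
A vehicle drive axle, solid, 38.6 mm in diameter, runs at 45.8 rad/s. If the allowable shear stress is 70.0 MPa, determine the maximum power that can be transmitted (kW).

36.2 kW

J = πd⁴/32 = π(0.0386)⁴/32 = 2.179×10^-7 m⁴.
T_max = τ_allow·J/r = 7.00×10^7 × 2.179×10^-7 / 0.0193 = 790.5 N·m.
ω = 45.8 rad/s, so P_max = T_max·ω = 3.620×10^4 W.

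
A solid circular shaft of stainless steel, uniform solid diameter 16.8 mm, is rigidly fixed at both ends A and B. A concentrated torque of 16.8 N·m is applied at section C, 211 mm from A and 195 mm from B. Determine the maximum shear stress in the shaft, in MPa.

9.38 MPa

With uniform GJ and both ends fixed, compatibility θ_AC = θ_CB gives T_A·a = T_B·b, together with T_A + T_B = T₀.
T_A = T₀·b/(a+b) = 16.80·195/406.0 = 8.069 N·m; T_B = 8.731 N·m.
τ in each portion: τ_AC = 8.67×10^6 Pa, τ_CB = 9.38×10^6 Pa; maximum is in CB.
τ_max = T_CB·r/J = 8.731·0.00840/7.82×10^-9 = 9.378×10^6 Pa.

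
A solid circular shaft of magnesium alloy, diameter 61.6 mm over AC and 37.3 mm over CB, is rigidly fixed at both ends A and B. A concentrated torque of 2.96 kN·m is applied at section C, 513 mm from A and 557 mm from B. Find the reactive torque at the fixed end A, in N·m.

2630 N·m

Compatibility: T_A·a/J_AC = T_B·b/J_CB with T_A + T_B = T₀.
J_AC = 1.41×10^-6 m⁴, J_CB = 1.90×10^-7 m⁴, so T_A = T₀·(J_AC/a)/((J_AC/a)+(J_CB/b)) = 2634 N·m, T_B = 326.1 N·m.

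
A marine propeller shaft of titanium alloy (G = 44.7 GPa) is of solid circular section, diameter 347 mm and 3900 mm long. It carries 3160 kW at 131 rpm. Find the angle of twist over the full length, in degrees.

0.809°

ω = 2π·131/60 = 13.72 rad/s, so T = P/ω = 3160×10³ / 13.72 = 230300 N·m.
J = πd⁴/32 = π(0.347)⁴/32 = 1.423×10^-3 m⁴.
θ = T·L/(G·J) = 230300 × 3.90 / (44.7×10⁹ × 1.423×10^-3) = 0.01412 rad.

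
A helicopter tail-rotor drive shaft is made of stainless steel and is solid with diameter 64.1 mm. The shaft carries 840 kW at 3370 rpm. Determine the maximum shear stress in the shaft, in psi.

ω = 2π·3370/60 = 352.9 rad/s, so T = P/ω = 840×10³ / 352.9 = 2380 N·m.
J = πd⁴/32 = π(0.0641)⁴/32 = 1.657×10^-6 m⁴.
τ_max = T·r/J = 2380 × 0.0320 / 1.657×10^-6 = 4.603×10^7 Pa.

6680 psi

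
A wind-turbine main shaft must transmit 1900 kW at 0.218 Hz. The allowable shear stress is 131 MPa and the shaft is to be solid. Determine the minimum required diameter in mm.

378 mm

ω = 2π·0.218 = 1.370 rad/s, so T = P/ω = 1900×10³ / 1.370 = 1.387e6 N·m.
For a solid shaft τ_max = 16T/(πd³), so d = (16T/(π τ_allow))^(1/3) = (16·1.387e6/(π·1.31×10^8))^(1/3) = 0.3778 m.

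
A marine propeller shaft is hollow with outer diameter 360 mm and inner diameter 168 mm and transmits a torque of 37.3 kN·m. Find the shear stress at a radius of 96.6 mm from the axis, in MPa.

2.29 MPa

J = π(d_o⁴ − d_i⁴)/32 = π(0.360⁴ − 0.168⁴)/32 = 1.571×10^-3 m⁴.
Shear stress varies linearly with radius: τ = T·r/J = 37300 × 0.0966 / 1.571×10^-3 = 2.294×10^6 Pa.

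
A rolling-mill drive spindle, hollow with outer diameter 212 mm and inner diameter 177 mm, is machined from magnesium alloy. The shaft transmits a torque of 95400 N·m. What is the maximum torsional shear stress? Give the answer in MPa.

J = π(d_o⁴ − d_i⁴)/32 = π(0.212⁴ − 0.177⁴)/32 = 1.020×10^-4 m⁴.
τ_max = T·r/J = 95400 × 0.106 / 1.020×10^-4 = 9.919×10^7 Pa.

99.2 MPa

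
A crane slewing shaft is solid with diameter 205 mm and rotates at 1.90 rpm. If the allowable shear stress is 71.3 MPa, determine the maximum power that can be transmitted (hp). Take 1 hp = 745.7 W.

32.2 hp

J = πd⁴/32 = π(0.205)⁴/32 = 1.734×10^-4 m⁴.
T_max = τ_allow·J/r = 7.13×10^7 × 1.734×10^-4 / 0.102 = 120600 N·m.
ω = 2π·1.90/60 = 0.1990 rad/s, so P_max = T_max·ω = 2.400×10^4 W.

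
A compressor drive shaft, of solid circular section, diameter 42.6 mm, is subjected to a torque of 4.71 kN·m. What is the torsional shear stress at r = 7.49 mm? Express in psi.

J = πd⁴/32 = π(0.0426)⁴/32 = 3.233×10^-7 m⁴.
Shear stress varies linearly with radius: τ = T·r/J = 4710 × 0.00749 / 3.233×10^-7 = 1.091×10^8 Pa.

15800 psi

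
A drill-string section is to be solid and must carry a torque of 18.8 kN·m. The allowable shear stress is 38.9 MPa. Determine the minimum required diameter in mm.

For a solid shaft τ_max = 16T/(πd³), so d = (16T/(π τ_allow))^(1/3) = (16·18800/(π·3.89×10^7))^(1/3) = 0.1350 m.

135 mm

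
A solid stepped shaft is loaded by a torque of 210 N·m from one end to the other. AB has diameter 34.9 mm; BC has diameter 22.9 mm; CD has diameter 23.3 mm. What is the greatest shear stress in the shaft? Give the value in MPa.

89.1 MPa

Under the same torque, τ_max = 16T/(πd³) is largest where d is smallest — segment BC (d = 22.9 mm).
τ_max = 16·210.0/(π·(0.0229)³) = 8.906×10^7 Pa.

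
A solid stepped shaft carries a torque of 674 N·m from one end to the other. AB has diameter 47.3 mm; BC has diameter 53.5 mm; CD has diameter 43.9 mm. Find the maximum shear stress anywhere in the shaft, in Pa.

4.06e7 Pa

Under the same torque, τ_max = 16T/(πd³) is largest where d is smallest — segment CD (d = 43.9 mm).
τ_max = 16·674.0/(π·(0.0439)³) = 4.057×10^7 Pa.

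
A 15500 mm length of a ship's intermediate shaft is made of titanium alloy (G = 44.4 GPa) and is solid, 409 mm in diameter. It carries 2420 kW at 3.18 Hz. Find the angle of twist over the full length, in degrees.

ω = 2π·3.18 = 19.98 rad/s, so T = P/ω = 2420×10³ / 19.98 = 121100 N·m.
J = πd⁴/32 = π(0.409)⁴/32 = 2.747×10^-3 m⁴.
θ = T·L/(G·J) = 121100 × 15.5 / (44.4×10⁹ × 2.747×10^-3) = 0.01539 rad.

0.882°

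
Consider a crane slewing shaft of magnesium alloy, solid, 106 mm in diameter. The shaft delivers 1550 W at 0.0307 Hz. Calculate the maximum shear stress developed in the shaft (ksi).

ω = 2π·0.0307 = 0.1929 rad/s, so T = P/ω = 1550 / 0.1929 = 8036 N·m.
J = πd⁴/32 = π(0.106)⁴/32 = 1.239×10^-5 m⁴.
τ_max = T·r/J = 8036 × 0.0530 / 1.239×10^-5 = 3.436×10^7 Pa.

4.98 ksi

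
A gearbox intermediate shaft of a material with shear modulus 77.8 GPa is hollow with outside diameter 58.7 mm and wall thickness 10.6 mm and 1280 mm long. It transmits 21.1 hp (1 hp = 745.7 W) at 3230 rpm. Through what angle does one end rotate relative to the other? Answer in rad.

ω = 2π·3230/60 = 338.2 rad/s, so T = P/ω = 21.1×745.7 / 338.2 = 46.52 N·m.
J = π(d_o⁴ − d_i⁴)/32 = π(0.0587⁴ − 0.0375⁴)/32 = 9.715×10^-7 m⁴.
θ = T·L/(G·J) = 46.52 × 1.28 / (77.8×10⁹ × 9.715×10^-7) = 7.878×10^-4 rad.

7.88e-4 rad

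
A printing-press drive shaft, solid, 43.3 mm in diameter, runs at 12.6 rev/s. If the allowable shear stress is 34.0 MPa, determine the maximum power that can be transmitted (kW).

J = πd⁴/32 = π(0.0433)⁴/32 = 3.451×10^-7 m⁴.
T_max = τ_allow·J/r = 3.40×10^7 × 3.451×10^-7 / 0.0216 = 542.0 N·m.
ω = 2π·12.6 = 79.17 rad/s, so P_max = T_max·ω = 4.291×10^4 W.

42.9 kW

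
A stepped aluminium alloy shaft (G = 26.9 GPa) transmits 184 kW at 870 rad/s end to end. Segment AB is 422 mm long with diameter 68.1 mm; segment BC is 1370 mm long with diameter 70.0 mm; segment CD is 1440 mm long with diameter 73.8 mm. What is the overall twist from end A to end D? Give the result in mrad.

ω = 870 rad/s, so T = P/ω = 184×10³ / 870.0 = 211.5 N·m.
J_AB = π(0.0681)⁴/32 = 2.11×10^-6 m⁴; J_BC = π(0.0700)⁴/32 = 2.36×10^-6 m⁴; J_CD = π(0.0738)⁴/32 = 2.91×10^-6 m⁴.
θ = (T/G)·Σ L_i/J_i = (211.5/26.9×10⁹)·(0.422/2.11×10^-6 + 1.37/2.36×10^-6 + 1.44/2.91×10^-6) = 0.01003 rad.

10.0 mrad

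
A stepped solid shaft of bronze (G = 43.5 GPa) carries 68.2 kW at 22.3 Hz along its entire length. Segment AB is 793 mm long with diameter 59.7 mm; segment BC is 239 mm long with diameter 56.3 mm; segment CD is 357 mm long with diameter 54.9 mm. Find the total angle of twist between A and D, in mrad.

ω = 2π·22.3 = 140.1 rad/s, so T = P/ω = 68.2×10³ / 140.1 = 486.7 N·m.
J_AB = π(0.0597)⁴/32 = 1.25×10^-6 m⁴; J_BC = π(0.0563)⁴/32 = 9.86×10^-7 m⁴; J_CD = π(0.0549)⁴/32 = 8.92×10^-7 m⁴.
θ = (T/G)·Σ L_i/J_i = (486.7/43.5×10⁹)·(0.793/1.25×10^-6 + 0.239/9.86×10^-7 + 0.357/8.92×10^-7) = 0.01431 rad.

14.3 mrad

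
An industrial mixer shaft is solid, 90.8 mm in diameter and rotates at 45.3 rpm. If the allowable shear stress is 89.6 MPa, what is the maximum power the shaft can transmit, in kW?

J = πd⁴/32 = π(0.0908)⁴/32 = 6.673×10^-6 m⁴.
T_max = τ_allow·J/r = 8.96×10^7 × 6.673×10^-6 / 0.0454 = 13170 N·m.
ω = 2π·45.3/60 = 4.744 rad/s, so P_max = T_max·ω = 6.248×10^4 W.

62.5 kW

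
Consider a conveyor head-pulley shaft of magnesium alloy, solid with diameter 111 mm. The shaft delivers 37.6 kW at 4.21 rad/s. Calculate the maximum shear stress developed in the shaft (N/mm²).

ω = 4.21 rad/s, so T = P/ω = 37.6×10³ / 4.210 = 8931 N·m.
J = πd⁴/32 = π(0.111)⁴/32 = 1.490×10^-5 m⁴.
τ_max = T·r/J = 8931 × 0.0555 / 1.490×10^-5 = 3.326×10^7 Pa.

33.3 N/mm²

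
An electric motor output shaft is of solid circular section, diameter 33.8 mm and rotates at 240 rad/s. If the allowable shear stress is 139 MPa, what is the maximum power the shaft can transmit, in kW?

J = πd⁴/32 = π(0.0338)⁴/32 = 1.281×10^-7 m⁴.
T_max = τ_allow·J/r = 1.39×10^8 × 1.281×10^-7 / 0.0169 = 1054 N·m.
ω = 240 rad/s, so P_max = T_max·ω = 2.529×10^5 W.

253 kW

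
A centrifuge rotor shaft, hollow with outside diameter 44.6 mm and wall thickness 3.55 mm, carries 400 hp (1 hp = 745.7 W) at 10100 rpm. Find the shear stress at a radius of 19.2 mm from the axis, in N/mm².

ω = 2π·10100/60 = 1058 rad/s, so T = P/ω = 400×745.7 / 1058 = 282.0 N·m.
J = π(d_o⁴ − d_i⁴)/32 = π(0.0446⁴ − 0.0375⁴)/32 = 1.943×10^-7 m⁴.
Shear stress varies linearly with radius: τ = T·r/J = 282.0 × 0.0192 / 1.943×10^-7 = 2.787×10^7 Pa.

27.9 N/mm²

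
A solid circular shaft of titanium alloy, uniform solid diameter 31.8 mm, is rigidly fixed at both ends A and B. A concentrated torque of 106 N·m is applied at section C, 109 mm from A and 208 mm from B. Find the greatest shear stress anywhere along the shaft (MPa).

With uniform GJ and both ends fixed, compatibility θ_AC = θ_CB gives T_A·a = T_B·b, together with T_A + T_B = T₀.
T_A = T₀·b/(a+b) = 106.0·208/317.0 = 69.55 N·m; T_B = 36.45 N·m.
τ in each portion: τ_AC = 1.10×10^7 Pa, τ_CB = 5.77×10^6 Pa; maximum is in AC.
τ_max = T_AC·r/J = 69.55·0.0159/1.00×10^-7 = 1.102×10^7 Pa.

11.0 MPa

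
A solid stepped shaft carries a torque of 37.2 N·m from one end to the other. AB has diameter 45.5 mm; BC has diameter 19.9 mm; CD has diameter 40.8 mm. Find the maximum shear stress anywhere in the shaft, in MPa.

Under the same torque, τ_max = 16T/(πd³) is largest where d is smallest — segment BC (d = 19.9 mm).
τ_max = 16·37.20/(π·(0.0199)³) = 2.404×10^7 Pa.

24.0 MPa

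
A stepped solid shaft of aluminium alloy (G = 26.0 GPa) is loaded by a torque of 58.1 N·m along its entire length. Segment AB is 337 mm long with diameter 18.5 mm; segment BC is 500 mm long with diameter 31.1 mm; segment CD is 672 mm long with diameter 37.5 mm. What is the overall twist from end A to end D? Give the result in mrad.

85.4 mrad

J_AB = π(0.0185)⁴/32 = 1.15×10^-8 m⁴; J_BC = π(0.0311)⁴/32 = 9.18×10^-8 m⁴; J_CD = π(0.0375)⁴/32 = 1.94×10^-7 m⁴.
θ = (T/G)·Σ L_i/J_i = (58.10/26.0×10⁹)·(0.337/1.15×10^-8 + 0.500/9.18×10^-8 + 0.672/1.94×10^-7) = 0.08539 rad.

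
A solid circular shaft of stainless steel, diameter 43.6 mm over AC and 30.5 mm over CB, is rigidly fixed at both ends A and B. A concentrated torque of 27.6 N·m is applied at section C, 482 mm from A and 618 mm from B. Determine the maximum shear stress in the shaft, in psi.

Compatibility: T_A·a/J_AC = T_B·b/J_CB with T_A + T_B = T₀.
J_AC = 3.55×10^-7 m⁴, J_CB = 8.50×10^-8 m⁴, so T_A = T₀·(J_AC/a)/((J_AC/a)+(J_CB/b)) = 23.26 N·m, T_B = 4.344 N·m.
τ in each portion: τ_AC = 1.43×10^6 Pa, τ_CB = 7.80×10^5 Pa; maximum is in AC.
τ_max = T_AC·r/J = 23.26·0.0218/3.55×10^-7 = 1.429×10^6 Pa.

207 psi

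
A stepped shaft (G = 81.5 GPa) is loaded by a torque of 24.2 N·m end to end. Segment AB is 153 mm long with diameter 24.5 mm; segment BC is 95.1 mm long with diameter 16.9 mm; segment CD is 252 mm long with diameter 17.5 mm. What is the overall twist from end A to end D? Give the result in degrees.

J_AB = π(0.0245)⁴/32 = 3.54×10^-8 m⁴; J_BC = π(0.0169)⁴/32 = 8.01×10^-9 m⁴; J_CD = π(0.0175)⁴/32 = 9.21×10^-9 m⁴.
θ = (T/G)·Σ L_i/J_i = (24.20/81.5×10⁹)·(0.153/3.54×10^-8 + 0.0951/8.01×10^-9 + 0.252/9.21×10^-9) = 0.01294 rad.

0.741°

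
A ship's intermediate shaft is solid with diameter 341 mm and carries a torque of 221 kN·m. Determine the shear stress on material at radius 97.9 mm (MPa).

J = πd⁴/32 = π(0.341)⁴/32 = 1.327×10^-3 m⁴.
Shear stress varies linearly with radius: τ = T·r/J = 221000 × 0.0979 / 1.327×10^-3 = 1.630×10^7 Pa.

16.3 MPa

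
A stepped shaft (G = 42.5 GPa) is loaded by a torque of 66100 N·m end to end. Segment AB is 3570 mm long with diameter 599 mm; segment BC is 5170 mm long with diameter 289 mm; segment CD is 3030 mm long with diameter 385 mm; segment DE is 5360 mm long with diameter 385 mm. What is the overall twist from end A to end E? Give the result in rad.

0.0182 rad

J_AB = π(0.599)⁴/32 = 0.0126 m⁴; J_BC = π(0.289)⁴/32 = 6.85×10^-4 m⁴; J_CD = π(0.385)⁴/32 = 2.16×10^-3 m⁴; J_DE = π(0.385)⁴/32 = 2.16×10^-3 m⁴.
θ = (T/G)·Σ L_i/J_i = (66100/42.5×10⁹)·(3.57/0.0126 + 5.17/6.85×10^-4 + 3.03/2.16×10^-3 + 5.36/2.16×10^-3) = 0.01823 rad.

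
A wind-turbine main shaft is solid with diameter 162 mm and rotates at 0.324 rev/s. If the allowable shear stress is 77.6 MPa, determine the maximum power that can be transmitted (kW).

132 kW

J = πd⁴/32 = π(0.162)⁴/32 = 6.762×10^-5 m⁴.
T_max = τ_allow·J/r = 7.76×10^7 × 6.762×10^-5 / 0.0810 = 64780 N·m.
ω = 2π·0.324 = 2.036 rad/s, so P_max = T_max·ω = 1.319×10^5 W.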